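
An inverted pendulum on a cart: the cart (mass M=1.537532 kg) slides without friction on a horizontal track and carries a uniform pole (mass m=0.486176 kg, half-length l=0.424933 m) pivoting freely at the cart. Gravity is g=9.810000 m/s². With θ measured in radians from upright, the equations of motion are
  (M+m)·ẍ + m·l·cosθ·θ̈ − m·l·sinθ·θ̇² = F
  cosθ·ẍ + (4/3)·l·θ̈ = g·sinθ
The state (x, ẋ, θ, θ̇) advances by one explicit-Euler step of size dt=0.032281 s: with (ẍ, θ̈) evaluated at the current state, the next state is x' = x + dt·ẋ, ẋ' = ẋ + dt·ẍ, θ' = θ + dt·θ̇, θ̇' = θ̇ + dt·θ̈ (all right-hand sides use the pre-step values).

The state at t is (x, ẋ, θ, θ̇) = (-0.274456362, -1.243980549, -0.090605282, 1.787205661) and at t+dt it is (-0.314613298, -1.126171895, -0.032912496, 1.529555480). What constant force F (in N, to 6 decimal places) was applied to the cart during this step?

ẍ = (ẋ'−ẋ)/dt = (-1.126171895−-1.243980549)/0.032281 = 3.649473
θ̈ = (θ̇'−θ̇)/dt = (1.529555480−1.787205661)/0.032281 = -7.981481
sinθ=-0.090481, cosθ=0.995898
F = (M+m)·ẍ + m·l·cosθ·θ̈ − m·l·sinθ·θ̇² = 7.385469 + -1.642148 − -0.059707 = 5.803027

F = 5.803027 N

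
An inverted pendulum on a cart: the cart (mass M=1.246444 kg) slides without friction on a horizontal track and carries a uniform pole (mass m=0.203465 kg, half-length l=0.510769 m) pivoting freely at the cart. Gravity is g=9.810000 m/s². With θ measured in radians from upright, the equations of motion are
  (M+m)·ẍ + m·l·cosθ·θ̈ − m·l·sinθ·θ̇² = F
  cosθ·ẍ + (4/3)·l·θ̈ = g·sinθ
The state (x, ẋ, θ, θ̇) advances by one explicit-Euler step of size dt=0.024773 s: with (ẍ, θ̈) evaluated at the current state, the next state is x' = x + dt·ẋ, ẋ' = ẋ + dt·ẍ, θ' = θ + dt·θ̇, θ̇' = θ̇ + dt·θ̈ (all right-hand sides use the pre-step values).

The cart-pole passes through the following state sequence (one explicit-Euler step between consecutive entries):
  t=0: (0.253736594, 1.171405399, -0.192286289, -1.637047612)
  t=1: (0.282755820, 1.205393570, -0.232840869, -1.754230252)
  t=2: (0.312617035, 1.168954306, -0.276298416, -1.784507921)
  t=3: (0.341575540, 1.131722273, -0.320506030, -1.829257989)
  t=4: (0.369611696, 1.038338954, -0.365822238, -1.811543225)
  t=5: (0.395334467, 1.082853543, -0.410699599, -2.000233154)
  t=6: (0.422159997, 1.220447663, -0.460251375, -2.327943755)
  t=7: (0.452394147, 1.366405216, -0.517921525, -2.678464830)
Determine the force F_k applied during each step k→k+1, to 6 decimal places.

step 0→1:
  ẍ = (ẋ'−ẋ)/dt = (1.205393570−1.171405399)/0.024773 = 1.371984
  θ̈ = (θ̇'−θ̇)/dt = (-1.754230252−-1.637047612)/0.024773 = -4.730256
  sinθ=-0.191104, cosθ=0.981570
  F = (M+m)·ẍ + m·l·cosθ·θ̈ − m·l·sinθ·θ̇² = 1.989253 + -0.482525 − -0.053224 = 1.559951
step 1→2:
  ẍ = (ẋ'−ẋ)/dt = (1.168954306−1.205393570)/0.024773 = -1.470927
  θ̈ = (θ̇'−θ̇)/dt = (-1.784507921−-1.754230252)/0.024773 = -1.222204
  sinθ=-0.230743, cosθ=0.973015
  F = (M+m)·ẍ + m·l·cosθ·θ̈ − m·l·sinθ·θ̇² = -2.132710 + -0.123588 − -0.073793 = -2.182505
step 2→3:
  ẍ = (ẋ'−ẋ)/dt = (1.131722273−1.168954306)/0.024773 = -1.502928
  θ̈ = (θ̇'−θ̇)/dt = (-1.829257989−-1.784507921)/0.024773 = -1.806405
  sinθ=-0.272796, cosθ=0.962072
  F = (M+m)·ẍ + m·l·cosθ·θ̈ − m·l·sinθ·θ̇² = -2.179109 + -0.180608 − -0.090280 = -2.269437
step 3→4:
  ẍ = (ẋ'−ẋ)/dt = (1.038338954−1.131722273)/0.024773 = -3.769560
  θ̈ = (θ̇'−θ̇)/dt = (-1.811543225−-1.829257989)/0.024773 = 0.715084
  sinθ=-0.315047, cosθ=0.949076
  F = (M+m)·ẍ + m·l·cosθ·θ̈ − m·l·sinθ·θ̇² = -5.465519 + 0.070530 − -0.109557 = -5.285433
step 4→5:
  ẍ = (ẋ'−ẋ)/dt = (1.082853543−1.038338954)/0.024773 = 1.796899
  θ̈ = (θ̇'−θ̇)/dt = (-2.000233154−-1.811543225)/0.024773 = -7.616757
  sinθ=-0.357717, cosθ=0.933830
  F = (M+m)·ẍ + m·l·cosθ·θ̈ − m·l·sinθ·θ̇² = 2.605341 + -0.739183 − -0.121998 = 1.988155
step 5→6:
  ẍ = (ẋ'−ẋ)/dt = (1.220447663−1.082853543)/0.024773 = 5.554197
  θ̈ = (θ̇'−θ̇)/dt = (-2.327943755−-2.000233154)/0.024773 = -13.228539
  sinθ=-0.399251, cosθ=0.916842
  F = (M+m)·ẍ + m·l·cosθ·θ̈ − m·l·sinθ·θ̇² = 8.053080 + -1.260435 − -0.166005 = 6.958650
step 6→7:
  ẍ = (ẋ'−ẋ)/dt = (1.366405216−1.220447663)/0.024773 = 5.891800
  θ̈ = (θ̇'−θ̇)/dt = (-2.678464830−-2.327943755)/0.024773 = -14.149319
  sinθ=-0.444173, cosθ=0.895941
  F = (M+m)·ẍ + m·l·cosθ·θ̈ − m·l·sinθ·θ̇² = 8.542573 + -1.317435 − -0.250156 = 7.475295

F_0 = 1.559951 N
F_1 = -2.182505 N
F_2 = -2.269437 N
F_3 = -5.285433 N
F_4 = 1.988155 N
F_5 = 6.958650 N
F_6 = 7.475295 N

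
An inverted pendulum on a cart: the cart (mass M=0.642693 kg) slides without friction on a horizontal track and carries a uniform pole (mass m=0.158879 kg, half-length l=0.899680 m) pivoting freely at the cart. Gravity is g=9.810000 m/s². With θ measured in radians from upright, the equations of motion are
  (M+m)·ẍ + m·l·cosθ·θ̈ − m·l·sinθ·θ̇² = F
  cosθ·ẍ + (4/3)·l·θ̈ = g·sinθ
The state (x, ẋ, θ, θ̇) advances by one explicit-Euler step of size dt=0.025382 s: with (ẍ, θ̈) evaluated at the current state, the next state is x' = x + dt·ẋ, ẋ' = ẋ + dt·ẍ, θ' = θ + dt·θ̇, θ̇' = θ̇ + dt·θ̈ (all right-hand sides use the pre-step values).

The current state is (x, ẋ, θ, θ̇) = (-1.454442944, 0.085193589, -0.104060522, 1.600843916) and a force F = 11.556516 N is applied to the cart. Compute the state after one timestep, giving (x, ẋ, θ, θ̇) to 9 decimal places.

sinθ=-0.103872819, cosθ=0.994590588
temp = (F + m·l·θ̇²·sinθ)/(M+m) = (11.556516 + -0.038049982)/0.801572 = 14.369845775
θ̈ = (g·sinθ − cosθ·temp)/(l·(4/3 − m·cos²θ/(M+m))) = -14.964344933
ẍ = temp − m·l·θ̈·cosθ/(M+m) = 17.023926212
Euler: x'=-1.454442944+0.025382·0.085193589=-1.452280560, ẋ'=0.085193589+0.025382·17.023926212=0.517294884
       θ'=-0.104060522+0.025382·1.600843916=-0.063427902, θ̇'=1.600843916+0.025382·-14.964344933=1.221018913

(-1.452280560, 0.517294884, -0.063427902, 1.221018913)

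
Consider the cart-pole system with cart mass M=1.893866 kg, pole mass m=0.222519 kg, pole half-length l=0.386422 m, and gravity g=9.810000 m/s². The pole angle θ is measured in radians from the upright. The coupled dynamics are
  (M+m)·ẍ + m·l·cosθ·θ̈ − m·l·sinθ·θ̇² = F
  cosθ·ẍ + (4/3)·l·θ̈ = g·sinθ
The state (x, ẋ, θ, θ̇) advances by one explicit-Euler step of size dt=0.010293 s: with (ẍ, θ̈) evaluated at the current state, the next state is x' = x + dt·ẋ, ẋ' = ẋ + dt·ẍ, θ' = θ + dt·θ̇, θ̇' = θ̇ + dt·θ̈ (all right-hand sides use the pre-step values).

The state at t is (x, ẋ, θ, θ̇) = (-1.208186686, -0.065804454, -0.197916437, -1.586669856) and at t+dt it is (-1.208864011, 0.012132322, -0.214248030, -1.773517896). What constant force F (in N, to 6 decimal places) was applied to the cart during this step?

F = 14.537027 N

ẍ = (ẋ'−ẋ)/dt = (0.012132322−-0.065804454)/0.010293 = 7.571823
θ̈ = (θ̇'−θ̇)/dt = (-1.773517896−-1.586669856)/0.010293 = -18.152923
sinθ=-0.196627, cosθ=0.980478
F = (M+m)·ẍ + m·l·cosθ·θ̈ − m·l·sinθ·θ̇² = 16.024893 + -1.530430 − -0.042564 = 14.537027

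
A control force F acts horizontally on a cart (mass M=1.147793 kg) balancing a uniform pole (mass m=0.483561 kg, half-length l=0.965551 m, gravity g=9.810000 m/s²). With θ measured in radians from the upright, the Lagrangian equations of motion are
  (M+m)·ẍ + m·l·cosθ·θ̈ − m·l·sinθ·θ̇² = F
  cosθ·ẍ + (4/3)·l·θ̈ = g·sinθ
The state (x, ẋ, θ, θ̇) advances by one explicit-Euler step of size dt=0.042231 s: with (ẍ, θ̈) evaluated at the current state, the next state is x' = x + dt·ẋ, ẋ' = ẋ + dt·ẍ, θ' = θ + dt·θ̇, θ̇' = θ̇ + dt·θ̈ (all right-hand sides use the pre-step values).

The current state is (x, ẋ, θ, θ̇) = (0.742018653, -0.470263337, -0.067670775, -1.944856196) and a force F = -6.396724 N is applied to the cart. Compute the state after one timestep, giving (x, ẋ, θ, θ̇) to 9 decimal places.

sinθ=-0.067619139, cosθ=0.997711207
temp = (F + m·l·θ̇²·sinθ)/(M+m) = (-6.396724 + -0.119418362)/1.631354 = -3.994315374
θ̈ = (g·sinθ − cosθ·temp)/(l·(4/3 − m·cos²θ/(M+m))) = 3.313531483
ẍ = temp − m·l·θ̈·cosθ/(M+m) = -4.940496378
Euler: x'=0.742018653+0.042231·-0.470263337=0.722158962, ẋ'=-0.470263337+0.042231·-4.940496378=-0.678905440
       θ'=-0.067670775+0.042231·-1.944856196=-0.149803997, θ̇'=-1.944856196+0.042231·3.313531483=-1.804922448

(0.722158962, -0.678905440, -0.149803997, -1.804922448)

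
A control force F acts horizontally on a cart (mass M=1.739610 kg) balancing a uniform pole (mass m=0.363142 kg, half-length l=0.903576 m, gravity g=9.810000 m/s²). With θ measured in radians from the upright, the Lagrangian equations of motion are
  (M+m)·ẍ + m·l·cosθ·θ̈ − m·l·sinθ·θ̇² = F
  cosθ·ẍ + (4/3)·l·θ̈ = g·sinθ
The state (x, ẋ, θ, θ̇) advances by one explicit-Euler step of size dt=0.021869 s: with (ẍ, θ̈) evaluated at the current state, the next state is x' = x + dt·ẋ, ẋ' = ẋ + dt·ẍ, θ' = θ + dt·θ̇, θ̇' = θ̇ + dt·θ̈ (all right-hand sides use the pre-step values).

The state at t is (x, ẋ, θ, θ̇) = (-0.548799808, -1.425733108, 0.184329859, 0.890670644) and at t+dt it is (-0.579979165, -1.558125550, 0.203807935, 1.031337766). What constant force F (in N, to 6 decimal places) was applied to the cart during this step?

ẍ = (ẋ'−ẋ)/dt = (-1.558125550−-1.425733108)/0.021869 = -6.053886
θ̈ = (θ̇'−θ̇)/dt = (1.031337766−0.890670644)/0.021869 = 6.432261
sinθ=0.183288, cosθ=0.983059
F = (M+m)·ẍ + m·l·cosθ·θ̈ − m·l·sinθ·θ̇² = -12.729822 + 2.074840 − 0.047710 = -10.702692

F = -10.702692 N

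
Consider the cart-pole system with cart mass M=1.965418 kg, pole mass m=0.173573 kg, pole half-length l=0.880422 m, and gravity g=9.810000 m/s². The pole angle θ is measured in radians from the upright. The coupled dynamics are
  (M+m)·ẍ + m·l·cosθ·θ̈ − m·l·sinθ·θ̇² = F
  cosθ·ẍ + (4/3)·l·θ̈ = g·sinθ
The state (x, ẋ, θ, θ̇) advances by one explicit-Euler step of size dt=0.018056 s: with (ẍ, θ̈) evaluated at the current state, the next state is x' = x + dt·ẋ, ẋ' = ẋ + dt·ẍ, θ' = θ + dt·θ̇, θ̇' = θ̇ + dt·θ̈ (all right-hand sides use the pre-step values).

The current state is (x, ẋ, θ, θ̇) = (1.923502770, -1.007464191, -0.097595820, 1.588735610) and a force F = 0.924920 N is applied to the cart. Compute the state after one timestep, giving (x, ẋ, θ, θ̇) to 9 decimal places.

sinθ=-0.097440961, cosθ=0.995241307
temp = (F + m·l·θ̇²·sinθ)/(M+m) = (0.924920 + -0.037585287)/2.138991 = 0.414837983
θ̈ = (g·sinθ − cosθ·temp)/(l·(4/3 − m·cos²θ/(M+m))) = -1.240795705
ẍ = temp − m·l·θ̈·cosθ/(M+m) = 0.503063208
Euler: x'=1.923502770+0.018056·-1.007464191=1.905311997, ẋ'=-1.007464191+0.018056·0.503063208=-0.998380882
       θ'=-0.097595820+0.018056·1.588735610=-0.068909610, θ̇'=1.588735610+0.018056·-1.240795705=1.566331803

(1.905311997, -0.998380882, -0.068909610, 1.566331803)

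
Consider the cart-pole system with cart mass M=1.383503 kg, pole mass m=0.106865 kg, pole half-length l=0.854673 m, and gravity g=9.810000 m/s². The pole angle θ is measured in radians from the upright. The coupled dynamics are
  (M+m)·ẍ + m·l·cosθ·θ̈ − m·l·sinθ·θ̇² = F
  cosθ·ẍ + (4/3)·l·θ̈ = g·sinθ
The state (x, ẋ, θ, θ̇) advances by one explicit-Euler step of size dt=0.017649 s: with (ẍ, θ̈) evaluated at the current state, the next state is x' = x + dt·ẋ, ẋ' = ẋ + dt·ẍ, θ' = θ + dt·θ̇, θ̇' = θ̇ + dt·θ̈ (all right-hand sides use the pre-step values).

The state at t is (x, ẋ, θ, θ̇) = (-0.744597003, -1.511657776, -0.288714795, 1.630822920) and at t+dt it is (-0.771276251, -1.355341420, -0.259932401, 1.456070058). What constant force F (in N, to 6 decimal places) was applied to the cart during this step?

F = 12.402355 N

ẍ = (ẋ'−ẋ)/dt = (-1.355341420−-1.511657776)/0.017649 = 8.856953
θ̈ = (θ̇'−θ̇)/dt = (1.456070058−1.630822920)/0.017649 = -9.901573
sinθ=-0.284720, cosθ=0.958611
F = (M+m)·ẍ + m·l·cosθ·θ̈ − m·l·sinθ·θ̇² = 13.200119 + -0.866926 − -0.069162 = 12.402355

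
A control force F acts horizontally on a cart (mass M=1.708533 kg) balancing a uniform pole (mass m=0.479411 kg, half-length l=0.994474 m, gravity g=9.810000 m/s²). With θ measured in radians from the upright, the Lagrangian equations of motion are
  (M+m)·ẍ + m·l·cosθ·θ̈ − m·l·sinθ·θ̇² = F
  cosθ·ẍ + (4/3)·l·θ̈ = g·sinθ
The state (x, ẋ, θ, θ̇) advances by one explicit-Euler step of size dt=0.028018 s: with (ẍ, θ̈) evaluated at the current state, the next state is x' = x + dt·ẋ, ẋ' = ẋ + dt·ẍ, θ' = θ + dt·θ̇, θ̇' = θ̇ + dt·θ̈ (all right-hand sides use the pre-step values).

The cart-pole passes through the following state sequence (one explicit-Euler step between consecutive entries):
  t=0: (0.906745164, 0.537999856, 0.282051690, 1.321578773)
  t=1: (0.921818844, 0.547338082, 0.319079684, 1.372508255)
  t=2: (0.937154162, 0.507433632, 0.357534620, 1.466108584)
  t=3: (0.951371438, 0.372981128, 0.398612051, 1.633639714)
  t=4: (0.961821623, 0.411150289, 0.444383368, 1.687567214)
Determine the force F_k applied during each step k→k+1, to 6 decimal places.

F_0 = 1.329852 N
F_1 = -1.885562 N
F_2 = -8.187645 N
F_3 = 3.332499 N

step 0→1:
  ẍ = (ẋ'−ẋ)/dt = (0.547338082−0.537999856)/0.028018 = 0.333294
  θ̈ = (θ̇'−θ̇)/dt = (1.372508255−1.321578773)/0.028018 = 1.817742
  sinθ=0.278327, cosθ=0.960486
  F = (M+m)·ẍ + m·l·cosθ·θ̈ − m·l·sinθ·θ̇² = 0.729228 + 0.832386 − 0.231762 = 1.329852
step 1→2:
  ẍ = (ẋ'−ẋ)/dt = (0.507433632−0.547338082)/0.028018 = -1.424243
  θ̈ = (θ̇'−θ̇)/dt = (1.466108584−1.372508255)/0.028018 = 3.340721
  sinθ=0.313693, cosθ=0.949525
  F = (M+m)·ẍ + m·l·cosθ·θ̈ − m·l·sinθ·θ̇² = -3.116165 + 1.512334 − 0.281732 = -1.885562
step 2→3:
  ẍ = (ẋ'−ẋ)/dt = (0.372981128−0.507433632)/0.028018 = -4.798790
  θ̈ = (θ̇'−θ̇)/dt = (1.633639714−1.466108584)/0.028018 = 5.979411
  sinθ=0.349966, cosθ=0.936762
  F = (M+m)·ẍ + m·l·cosθ·θ̈ − m·l·sinθ·θ̇² = -10.499484 + 2.670480 − 0.358641 = -8.187645
step 3→4:
  ẍ = (ẋ'−ẋ)/dt = (0.411150289−0.372981128)/0.028018 = 1.362309
  θ̈ = (θ̇'−θ̇)/dt = (1.687567214−1.633639714)/0.028018 = 1.924745
  sinθ=0.388140, cosθ=0.921601
  F = (M+m)·ẍ + m·l·cosθ·θ̈ − m·l·sinθ·θ̇² = 2.980655 + 0.845702 − 0.493858 = 3.332499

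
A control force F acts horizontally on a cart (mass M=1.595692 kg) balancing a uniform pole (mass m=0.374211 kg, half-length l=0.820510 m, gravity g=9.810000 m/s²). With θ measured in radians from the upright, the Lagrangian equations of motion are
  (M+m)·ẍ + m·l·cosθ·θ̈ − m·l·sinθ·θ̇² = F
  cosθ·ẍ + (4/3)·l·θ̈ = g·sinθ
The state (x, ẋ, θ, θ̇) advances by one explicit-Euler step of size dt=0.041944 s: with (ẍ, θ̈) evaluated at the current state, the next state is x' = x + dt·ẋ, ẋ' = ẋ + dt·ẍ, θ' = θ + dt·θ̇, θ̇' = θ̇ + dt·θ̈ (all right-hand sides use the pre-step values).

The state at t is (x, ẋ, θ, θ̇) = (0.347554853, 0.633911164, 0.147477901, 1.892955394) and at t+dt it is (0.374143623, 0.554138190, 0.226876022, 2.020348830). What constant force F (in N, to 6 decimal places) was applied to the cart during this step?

F = -2.985776 N

ẍ = (ẋ'−ẋ)/dt = (0.554138190−0.633911164)/0.041944 = -1.901892
θ̈ = (θ̇'−θ̇)/dt = (2.020348830−1.892955394)/0.041944 = 3.037227
sinθ=0.146944, cosθ=0.989145
F = (M+m)·ẍ + m·l·cosθ·θ̈ − m·l·sinθ·θ̇² = -3.746543 + 0.922439 − 0.161671 = -2.985776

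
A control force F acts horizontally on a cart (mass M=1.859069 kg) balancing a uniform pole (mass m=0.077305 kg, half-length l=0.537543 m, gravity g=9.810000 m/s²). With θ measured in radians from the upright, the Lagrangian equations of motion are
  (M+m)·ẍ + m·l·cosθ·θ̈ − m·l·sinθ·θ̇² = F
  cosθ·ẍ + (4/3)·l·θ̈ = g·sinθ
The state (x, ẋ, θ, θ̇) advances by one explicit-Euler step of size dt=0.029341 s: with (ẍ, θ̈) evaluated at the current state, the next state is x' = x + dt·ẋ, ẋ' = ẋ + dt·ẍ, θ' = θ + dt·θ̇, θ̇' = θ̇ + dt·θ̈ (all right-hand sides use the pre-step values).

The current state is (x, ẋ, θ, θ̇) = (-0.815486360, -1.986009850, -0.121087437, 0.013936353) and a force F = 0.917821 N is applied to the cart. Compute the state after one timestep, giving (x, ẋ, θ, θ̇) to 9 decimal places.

(-0.873757875, -1.970614908, -0.120678530, -0.055895741)

sinθ=-0.120791753, cosθ=0.992677869
temp = (F + m·l·θ̇²·sinθ)/(M+m) = (0.917821 + -0.000000975)/1.936374 = 0.473989025
θ̈ = (g·sinθ − cosθ·temp)/(l·(4/3 − m·cos²θ/(M+m))) = -2.380017528
ẍ = temp − m·l·θ̈·cosθ/(M+m) = 0.524690437
Euler: x'=-0.815486360+0.029341·-1.986009850=-0.873757875, ẋ'=-1.986009850+0.029341·0.524690437=-1.970614908
       θ'=-0.121087437+0.029341·0.013936353=-0.120678530, θ̇'=0.013936353+0.029341·-2.380017528=-0.055895741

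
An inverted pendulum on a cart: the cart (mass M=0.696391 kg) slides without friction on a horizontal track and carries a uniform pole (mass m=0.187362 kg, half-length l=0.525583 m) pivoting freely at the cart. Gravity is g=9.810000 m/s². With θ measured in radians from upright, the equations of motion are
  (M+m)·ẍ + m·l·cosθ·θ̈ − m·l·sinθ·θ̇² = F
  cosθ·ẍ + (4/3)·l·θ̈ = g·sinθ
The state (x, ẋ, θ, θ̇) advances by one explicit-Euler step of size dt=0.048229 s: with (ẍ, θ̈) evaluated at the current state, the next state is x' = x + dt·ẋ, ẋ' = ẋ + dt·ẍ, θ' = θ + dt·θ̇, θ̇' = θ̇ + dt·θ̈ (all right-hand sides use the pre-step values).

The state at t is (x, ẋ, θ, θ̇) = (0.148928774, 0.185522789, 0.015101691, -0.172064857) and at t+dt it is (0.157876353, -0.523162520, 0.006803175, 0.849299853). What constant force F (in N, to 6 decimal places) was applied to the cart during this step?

F = -10.900873 N

ẍ = (ẋ'−ẋ)/dt = (-0.523162520−0.185522789)/0.048229 = -14.694174
θ̈ = (θ̇'−θ̇)/dt = (0.849299853−-0.172064857)/0.048229 = 21.177398
sinθ=0.015101, cosθ=0.999886
F = (M+m)·ẍ + m·l·cosθ·θ̈ − m·l·sinθ·θ̇² = -12.986020 + 2.085191 − 0.000044 = -10.900873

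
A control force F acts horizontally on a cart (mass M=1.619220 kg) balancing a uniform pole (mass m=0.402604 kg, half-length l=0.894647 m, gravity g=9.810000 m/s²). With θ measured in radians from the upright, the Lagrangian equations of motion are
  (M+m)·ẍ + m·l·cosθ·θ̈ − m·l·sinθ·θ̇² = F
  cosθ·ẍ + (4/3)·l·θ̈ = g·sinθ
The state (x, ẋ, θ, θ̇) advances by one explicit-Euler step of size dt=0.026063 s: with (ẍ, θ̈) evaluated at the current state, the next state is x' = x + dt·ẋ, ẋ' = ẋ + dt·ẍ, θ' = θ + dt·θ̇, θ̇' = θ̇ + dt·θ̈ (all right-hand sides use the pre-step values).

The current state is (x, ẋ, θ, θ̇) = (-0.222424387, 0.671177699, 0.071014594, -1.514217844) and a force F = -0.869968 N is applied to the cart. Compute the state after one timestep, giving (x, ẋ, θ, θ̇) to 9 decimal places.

(-0.204931483, 0.655718795, 0.031549534, -1.486082539)

sinθ=0.070954920, cosθ=0.997479523
temp = (F + m·l·θ̇²·sinθ)/(M+m) = (-0.869968 + 0.058598842)/2.021824 = -0.401305533
θ̈ = (g·sinθ − cosθ·temp)/(l·(4/3 − m·cos²θ/(M+m))) = 1.079511375
ẍ = temp − m·l·θ̈·cosθ/(M+m) = -0.593136034
Euler: x'=-0.222424387+0.026063·0.671177699=-0.204931483, ẋ'=0.671177699+0.026063·-0.593136034=0.655718795
       θ'=0.071014594+0.026063·-1.514217844=0.031549534, θ̇'=-1.514217844+0.026063·1.079511375=-1.486082539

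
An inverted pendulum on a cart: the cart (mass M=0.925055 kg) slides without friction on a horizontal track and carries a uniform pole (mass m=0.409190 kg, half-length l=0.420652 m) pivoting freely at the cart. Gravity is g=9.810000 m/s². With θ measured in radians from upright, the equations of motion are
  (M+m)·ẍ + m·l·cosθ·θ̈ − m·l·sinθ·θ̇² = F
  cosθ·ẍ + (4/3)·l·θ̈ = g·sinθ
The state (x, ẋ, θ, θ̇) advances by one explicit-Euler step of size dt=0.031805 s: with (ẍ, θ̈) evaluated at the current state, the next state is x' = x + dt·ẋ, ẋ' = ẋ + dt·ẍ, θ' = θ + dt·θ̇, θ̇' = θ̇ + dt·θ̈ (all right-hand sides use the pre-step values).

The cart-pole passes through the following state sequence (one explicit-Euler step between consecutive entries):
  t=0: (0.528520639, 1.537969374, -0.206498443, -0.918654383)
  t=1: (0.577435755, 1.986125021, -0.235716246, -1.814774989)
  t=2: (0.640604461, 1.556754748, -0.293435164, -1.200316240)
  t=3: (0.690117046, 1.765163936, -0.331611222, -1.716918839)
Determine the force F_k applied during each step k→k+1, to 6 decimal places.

step 0→1:
  ẍ = (ẋ'−ẋ)/dt = (1.986125021−1.537969374)/0.031805 = 14.090729
  θ̈ = (θ̇'−θ̇)/dt = (-1.814774989−-0.918654383)/0.031805 = -28.175463
  sinθ=-0.205034, cosθ=0.978755
  F = (M+m)·ẍ + m·l·cosθ·θ̈ − m·l·sinθ·θ̇² = 18.800485 + -4.746713 − -0.029784 = 14.083556
step 1→2:
  ẍ = (ẋ'−ẋ)/dt = (1.556754748−1.986125021)/0.031805 = -13.500087
  θ̈ = (θ̇'−θ̇)/dt = (-1.200316240−-1.814774989)/0.031805 = 19.319565
  sinθ=-0.233539, cosθ=0.972347
  F = (M+m)·ẍ + m·l·cosθ·θ̈ − m·l·sinθ·θ̇² = -18.012424 + 3.233454 − -0.132390 = -14.646580
step 2→3:
  ẍ = (ẋ'−ẋ)/dt = (1.765163936−1.556754748)/0.031805 = 6.552718
  θ̈ = (θ̇'−θ̇)/dt = (-1.716918839−-1.200316240)/0.031805 = -16.242811
  sinθ=-0.289242, cosθ=0.957256
  F = (M+m)·ẍ + m·l·cosθ·θ̈ − m·l·sinθ·θ̇² = 8.742931 + -2.676315 − -0.071730 = 6.138346

F_0 = 14.083556 N
F_1 = -14.646580 N
F_2 = 6.138346 N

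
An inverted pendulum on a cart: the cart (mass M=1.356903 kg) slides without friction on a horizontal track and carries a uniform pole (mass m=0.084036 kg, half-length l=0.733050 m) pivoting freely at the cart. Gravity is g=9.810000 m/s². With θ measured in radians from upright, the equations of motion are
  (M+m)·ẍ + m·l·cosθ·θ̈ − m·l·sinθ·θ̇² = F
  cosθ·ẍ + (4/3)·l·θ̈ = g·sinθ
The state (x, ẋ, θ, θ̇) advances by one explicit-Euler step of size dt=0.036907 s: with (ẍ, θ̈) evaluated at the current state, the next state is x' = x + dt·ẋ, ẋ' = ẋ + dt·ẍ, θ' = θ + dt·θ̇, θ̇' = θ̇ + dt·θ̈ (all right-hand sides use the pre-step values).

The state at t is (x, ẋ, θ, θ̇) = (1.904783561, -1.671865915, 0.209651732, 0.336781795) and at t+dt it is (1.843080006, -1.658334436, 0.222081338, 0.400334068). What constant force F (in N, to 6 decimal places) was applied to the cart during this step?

ẍ = (ẋ'−ẋ)/dt = (-1.658334436−-1.671865915)/0.036907 = 0.366637
θ̈ = (θ̇'−θ̇)/dt = (0.400334068−0.336781795)/0.036907 = 1.721957
sinθ=0.208119, cosθ=0.978103
F = (M+m)·ẍ + m·l·cosθ·θ̈ − m·l·sinθ·θ̇² = 0.528302 + 0.103754 − 0.001454 = 0.630602

F = 0.630602 N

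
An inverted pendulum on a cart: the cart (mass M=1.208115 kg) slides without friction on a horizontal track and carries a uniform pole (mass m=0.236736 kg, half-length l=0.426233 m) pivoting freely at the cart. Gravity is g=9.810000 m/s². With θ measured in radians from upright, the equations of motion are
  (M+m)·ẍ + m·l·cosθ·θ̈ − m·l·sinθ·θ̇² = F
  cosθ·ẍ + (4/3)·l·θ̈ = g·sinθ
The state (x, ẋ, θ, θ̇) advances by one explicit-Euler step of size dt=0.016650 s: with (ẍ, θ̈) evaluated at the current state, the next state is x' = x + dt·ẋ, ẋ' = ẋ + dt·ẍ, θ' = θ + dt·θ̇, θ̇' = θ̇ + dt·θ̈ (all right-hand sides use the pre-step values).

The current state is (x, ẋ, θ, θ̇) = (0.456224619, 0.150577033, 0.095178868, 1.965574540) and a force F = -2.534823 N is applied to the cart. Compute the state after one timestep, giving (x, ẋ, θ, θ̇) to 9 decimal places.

sinθ=0.095035229, cosθ=0.995473910
temp = (F + m·l·θ̇²·sinθ)/(M+m) = (-2.534823 + 0.037048876)/1.444851 = -1.728741665
θ̈ = (g·sinθ − cosθ·temp)/(l·(4/3 − m·cos²θ/(M+m))) = 5.315952068
ẍ = temp − m·l·θ̈·cosθ/(M+m) = -2.098313829
Euler: x'=0.456224619+0.016650·0.150577033=0.458731727, ẋ'=0.150577033+0.016650·-2.098313829=0.115640108
       θ'=0.095178868+0.016650·1.965574540=0.127905684, θ̇'=1.965574540+0.016650·5.315952068=2.054085142

(0.458731727, 0.115640108, 0.127905684, 2.054085142)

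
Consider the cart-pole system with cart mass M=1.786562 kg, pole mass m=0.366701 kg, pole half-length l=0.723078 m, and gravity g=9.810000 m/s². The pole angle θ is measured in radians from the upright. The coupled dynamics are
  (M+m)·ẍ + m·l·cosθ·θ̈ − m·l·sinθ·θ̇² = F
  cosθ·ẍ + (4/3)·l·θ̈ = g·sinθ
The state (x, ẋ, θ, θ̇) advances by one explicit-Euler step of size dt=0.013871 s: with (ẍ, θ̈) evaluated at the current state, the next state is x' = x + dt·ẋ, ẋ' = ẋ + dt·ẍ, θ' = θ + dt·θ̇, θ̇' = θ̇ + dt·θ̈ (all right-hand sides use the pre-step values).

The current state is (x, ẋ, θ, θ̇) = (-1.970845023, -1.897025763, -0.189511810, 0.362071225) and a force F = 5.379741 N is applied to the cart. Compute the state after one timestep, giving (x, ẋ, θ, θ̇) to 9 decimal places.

sinθ=-0.188379468, cosθ=0.982096317
temp = (F + m·l·θ̇²·sinθ)/(M+m) = (5.379741 + -0.006548153)/2.153263 = 2.495372301
θ̈ = (g·sinθ − cosθ·temp)/(l·(4/3 − m·cos²θ/(M+m))) = -5.085209767
ẍ = temp − m·l·θ̈·cosθ/(M+m) = 3.110355313
Euler: x'=-1.970845023+0.013871·-1.897025763=-1.997158667, ẋ'=-1.897025763+0.013871·3.110355313=-1.853882024
       θ'=-0.189511810+0.013871·0.362071225=-0.184489520, θ̇'=0.362071225+0.013871·-5.085209767=0.291534280

(-1.997158667, -1.853882024, -0.184489520, 0.291534280)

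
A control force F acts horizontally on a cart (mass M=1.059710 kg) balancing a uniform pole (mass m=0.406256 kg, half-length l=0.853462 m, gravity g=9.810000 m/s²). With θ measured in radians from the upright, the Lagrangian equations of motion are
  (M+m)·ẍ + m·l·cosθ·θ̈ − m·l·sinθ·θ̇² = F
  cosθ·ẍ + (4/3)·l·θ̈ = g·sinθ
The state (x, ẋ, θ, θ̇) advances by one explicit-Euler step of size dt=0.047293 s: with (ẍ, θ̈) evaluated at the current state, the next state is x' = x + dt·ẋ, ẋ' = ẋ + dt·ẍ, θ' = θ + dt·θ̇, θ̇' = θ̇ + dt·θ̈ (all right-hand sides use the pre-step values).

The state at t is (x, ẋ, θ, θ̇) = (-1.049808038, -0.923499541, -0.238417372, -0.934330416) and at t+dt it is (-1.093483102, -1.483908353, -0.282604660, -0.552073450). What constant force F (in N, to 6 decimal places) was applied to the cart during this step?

F = -14.576598 N

ẍ = (ẋ'−ẋ)/dt = (-1.483908353−-0.923499541)/0.047293 = -11.849720
θ̈ = (θ̇'−θ̇)/dt = (-0.552073450−-0.934330416)/0.047293 = 8.082739
sinθ=-0.236165, cosθ=0.971713
F = (M+m)·ẍ + m·l·cosθ·θ̈ − m·l·sinθ·θ̇² = -17.371287 + 2.723206 − -0.071483 = -14.576598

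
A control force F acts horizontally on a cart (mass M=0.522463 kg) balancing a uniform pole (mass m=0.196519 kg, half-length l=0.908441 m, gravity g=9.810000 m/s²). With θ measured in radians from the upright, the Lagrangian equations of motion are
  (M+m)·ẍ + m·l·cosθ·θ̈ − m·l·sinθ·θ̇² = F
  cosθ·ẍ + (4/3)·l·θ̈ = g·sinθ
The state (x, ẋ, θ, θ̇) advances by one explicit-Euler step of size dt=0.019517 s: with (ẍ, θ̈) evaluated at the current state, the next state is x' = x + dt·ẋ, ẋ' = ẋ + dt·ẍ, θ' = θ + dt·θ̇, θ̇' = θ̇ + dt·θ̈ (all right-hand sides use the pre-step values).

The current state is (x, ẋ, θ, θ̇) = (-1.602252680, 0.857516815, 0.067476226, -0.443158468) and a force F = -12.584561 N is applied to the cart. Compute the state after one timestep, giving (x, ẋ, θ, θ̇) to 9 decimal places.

sinθ=0.067425034, cosθ=0.997724343
temp = (F + m·l·θ̇²·sinθ)/(M+m) = (-12.584561 + 0.002363962)/0.718982 = -17.500016743
θ̈ = (g·sinθ − cosθ·temp)/(l·(4/3 − m·cos²θ/(M+m))) = 18.796818665
ẍ = temp − m·l·θ̈·cosθ/(M+m) = -22.156715827
Euler: x'=-1.602252680+0.019517·0.857516815=-1.585516524, ẋ'=0.857516815+0.019517·-22.156715827=0.425084192
       θ'=0.067476226+0.019517·-0.443158468=0.058827102, θ̇'=-0.443158468+0.019517·18.796818665=-0.076300958

(-1.585516524, 0.425084192, 0.058827102, -0.076300958)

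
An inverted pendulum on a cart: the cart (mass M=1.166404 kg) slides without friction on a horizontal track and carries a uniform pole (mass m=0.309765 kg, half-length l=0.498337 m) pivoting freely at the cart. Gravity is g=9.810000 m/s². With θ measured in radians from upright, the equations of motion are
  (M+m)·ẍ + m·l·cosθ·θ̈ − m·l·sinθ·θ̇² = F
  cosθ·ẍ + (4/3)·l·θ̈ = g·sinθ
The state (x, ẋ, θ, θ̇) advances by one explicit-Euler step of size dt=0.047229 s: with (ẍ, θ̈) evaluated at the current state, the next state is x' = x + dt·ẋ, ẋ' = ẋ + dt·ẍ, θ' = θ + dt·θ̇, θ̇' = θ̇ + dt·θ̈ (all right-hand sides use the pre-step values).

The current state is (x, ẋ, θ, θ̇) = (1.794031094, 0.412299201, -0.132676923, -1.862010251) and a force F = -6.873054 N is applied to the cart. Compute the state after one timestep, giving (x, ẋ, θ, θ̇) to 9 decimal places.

sinθ=-0.132288010, cosθ=0.991211321
temp = (F + m·l·θ̇²·sinθ)/(M+m) = (-6.873054 + -0.070801115)/1.476169 = -4.703970287
θ̈ = (g·sinθ − cosθ·temp)/(l·(4/3 − m·cos²θ/(M+m))) = 5.990466099
ẍ = temp − m·l·θ̈·cosθ/(M+m) = -5.324905468
Euler: x'=1.794031094+0.047229·0.412299201=1.813503573, ẋ'=0.412299201+0.047229·-5.324905468=0.160809241
       θ'=-0.132676923+0.047229·-1.862010251=-0.220617805, θ̇'=-1.862010251+0.047229·5.990466099=-1.579086528

(1.813503573, 0.160809241, -0.220617805, -1.579086528)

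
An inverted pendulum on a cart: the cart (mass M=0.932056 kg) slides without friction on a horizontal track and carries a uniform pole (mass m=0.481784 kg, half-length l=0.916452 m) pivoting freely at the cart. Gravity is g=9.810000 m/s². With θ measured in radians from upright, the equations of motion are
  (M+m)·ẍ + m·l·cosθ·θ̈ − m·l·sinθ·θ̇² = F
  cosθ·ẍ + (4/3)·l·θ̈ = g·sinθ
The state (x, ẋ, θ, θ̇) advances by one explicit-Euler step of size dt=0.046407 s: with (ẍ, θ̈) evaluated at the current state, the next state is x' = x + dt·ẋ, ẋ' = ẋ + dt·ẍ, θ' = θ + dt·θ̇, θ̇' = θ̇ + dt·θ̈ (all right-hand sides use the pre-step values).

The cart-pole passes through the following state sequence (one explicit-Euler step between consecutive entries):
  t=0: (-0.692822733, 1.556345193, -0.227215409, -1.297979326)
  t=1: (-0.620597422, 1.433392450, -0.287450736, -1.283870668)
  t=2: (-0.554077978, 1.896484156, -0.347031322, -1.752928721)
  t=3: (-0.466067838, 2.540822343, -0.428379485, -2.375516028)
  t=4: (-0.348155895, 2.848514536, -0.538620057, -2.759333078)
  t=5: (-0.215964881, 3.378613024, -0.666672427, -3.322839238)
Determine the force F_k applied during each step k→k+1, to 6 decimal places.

step 0→1:
  ẍ = (ẋ'−ẋ)/dt = (1.433392450−1.556345193)/0.046407 = -2.649444
  θ̈ = (θ̇'−θ̇)/dt = (-1.283870668−-1.297979326)/0.046407 = 0.304020
  sinθ=-0.225265, cosθ=0.974297
  F = (M+m)·ẍ + m·l·cosθ·θ̈ − m·l·sinθ·θ̇² = -3.745890 + 0.130784 − -0.167568 = -3.447537
step 1→2:
  ẍ = (ẋ'−ẋ)/dt = (1.896484156−1.433392450)/0.046407 = 9.978919
  θ̈ = (θ̇'−θ̇)/dt = (-1.752928721−-1.283870668)/0.046407 = -10.107485
  sinθ=-0.283508, cosθ=0.958970
  F = (M+m)·ẍ + m·l·cosθ·θ̈ − m·l·sinθ·θ̇² = 14.108595 + -4.279668 − -0.206334 = 10.035261
step 2→3:
  ẍ = (ẋ'−ẋ)/dt = (2.540822343−1.896484156)/0.046407 = 13.884504
  θ̈ = (θ̇'−θ̇)/dt = (-2.375516028−-1.752928721)/0.046407 = -13.415806
  sinθ=-0.340108, cosθ=0.940387
  F = (M+m)·ẍ + m·l·cosθ·θ̈ − m·l·sinθ·θ̇² = 19.630467 + -5.570386 − -0.461431 = 14.521513
step 3→4:
  ẍ = (ẋ'−ẋ)/dt = (2.848514536−2.540822343)/0.046407 = 6.630297
  θ̈ = (θ̇'−θ̇)/dt = (-2.759333078−-2.375516028)/0.046407 = -8.270671
  sinθ=-0.415397, cosθ=0.909640
  F = (M+m)·ẍ + m·l·cosθ·θ̈ − m·l·sinθ·θ̇² = 9.374179 + -3.321792 − -1.035003 = 7.087390
step 4→5:
  ẍ = (ẋ'−ẋ)/dt = (3.378613024−2.848514536)/0.046407 = 11.422813
  θ̈ = (θ̇'−θ̇)/dt = (-3.322839238−-2.759333078)/0.046407 = -12.142697
  sinθ=-0.512952, cosθ=0.858417
  F = (M+m)·ẍ + m·l·cosθ·θ̈ − m·l·sinθ·θ̇² = 16.150030 + -4.602309 − -1.724436 = 13.272157

F_0 = -3.447537 N
F_1 = 10.035261 N
F_2 = 14.521513 N
F_3 = 7.087390 N
F_4 = 13.272157 N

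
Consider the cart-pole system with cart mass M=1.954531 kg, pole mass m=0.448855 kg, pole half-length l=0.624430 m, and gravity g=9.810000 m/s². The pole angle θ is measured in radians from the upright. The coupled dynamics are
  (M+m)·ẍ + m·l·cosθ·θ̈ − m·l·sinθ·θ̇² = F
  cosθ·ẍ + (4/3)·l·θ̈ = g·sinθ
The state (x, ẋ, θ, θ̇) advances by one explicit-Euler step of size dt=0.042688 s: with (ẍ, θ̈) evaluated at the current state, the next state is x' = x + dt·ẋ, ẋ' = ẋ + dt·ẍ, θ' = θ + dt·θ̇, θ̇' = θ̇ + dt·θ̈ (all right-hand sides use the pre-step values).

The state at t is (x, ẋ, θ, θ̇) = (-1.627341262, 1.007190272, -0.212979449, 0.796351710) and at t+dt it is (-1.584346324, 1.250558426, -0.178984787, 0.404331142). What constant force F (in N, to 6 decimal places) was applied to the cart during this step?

ẍ = (ẋ'−ẋ)/dt = (1.250558426−1.007190272)/0.042688 = 5.701091
θ̈ = (θ̇'−θ̇)/dt = (0.404331142−0.796351710)/0.042688 = -9.183390
sinθ=-0.211373, cosθ=0.977405
F = (M+m)·ẍ + m·l·cosθ·θ̈ − m·l·sinθ·θ̇² = 13.701921 + -2.515751 − -0.037571 = 11.223741

F = 11.223741 N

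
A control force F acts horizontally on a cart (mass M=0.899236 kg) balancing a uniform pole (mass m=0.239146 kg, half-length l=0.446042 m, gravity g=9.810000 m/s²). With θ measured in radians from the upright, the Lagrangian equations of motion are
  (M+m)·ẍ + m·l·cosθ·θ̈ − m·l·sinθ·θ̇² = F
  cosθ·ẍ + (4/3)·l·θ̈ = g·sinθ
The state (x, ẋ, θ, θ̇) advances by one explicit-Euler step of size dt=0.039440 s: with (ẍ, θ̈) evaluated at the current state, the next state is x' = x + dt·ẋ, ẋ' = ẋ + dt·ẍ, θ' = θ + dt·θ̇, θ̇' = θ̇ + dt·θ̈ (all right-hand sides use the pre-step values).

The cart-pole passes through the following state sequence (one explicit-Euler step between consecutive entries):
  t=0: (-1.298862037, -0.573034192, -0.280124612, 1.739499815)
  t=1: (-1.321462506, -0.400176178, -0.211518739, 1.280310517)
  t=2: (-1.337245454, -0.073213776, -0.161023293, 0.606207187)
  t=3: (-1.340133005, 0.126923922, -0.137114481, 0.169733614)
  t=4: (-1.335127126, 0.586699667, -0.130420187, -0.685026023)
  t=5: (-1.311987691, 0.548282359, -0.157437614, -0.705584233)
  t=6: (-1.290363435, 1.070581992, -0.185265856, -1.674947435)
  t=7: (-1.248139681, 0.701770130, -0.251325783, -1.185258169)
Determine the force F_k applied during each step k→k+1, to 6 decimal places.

F_0 = 3.885037 N
F_1 = 7.691492 N
F_2 = 4.617775 N
F_3 = 10.981142 N
F_4 = -1.157483 N
F_5 = 12.494487 N
F_6 = -9.288382 N

step 0→1:
  ẍ = (ẋ'−ẋ)/dt = (-0.400176178−-0.573034192)/0.039440 = 4.382810
  θ̈ = (θ̇'−θ̇)/dt = (1.280310517−1.739499815)/0.039440 = -11.642731
  sinθ=-0.276475, cosθ=0.961021
  F = (M+m)·ẍ + m·l·cosθ·θ̈ − m·l·sinθ·θ̇² = 4.989312 + -1.193511 − -0.089237 = 3.885037
step 1→2:
  ẍ = (ẋ'−ẋ)/dt = (-0.073213776−-0.400176178)/0.039440 = 8.290122
  θ̈ = (θ̇'−θ̇)/dt = (0.606207187−1.280310517)/0.039440 = -17.091869
  sinθ=-0.209945, cosθ=0.977713
  F = (M+m)·ẍ + m·l·cosθ·θ̈ − m·l·sinθ·θ̇² = 9.437325 + -1.782543 − -0.036709 = 7.691492
step 2→3:
  ẍ = (ẋ'−ẋ)/dt = (0.126923922−-0.073213776)/0.039440 = 5.074485
  θ̈ = (θ̇'−θ̇)/dt = (0.169733614−0.606207187)/0.039440 = -11.066774
  sinθ=-0.160328, cosθ=0.987064
  F = (M+m)·ẍ + m·l·cosθ·θ̈ − m·l·sinθ·θ̇² = 5.776703 + -1.165212 − -0.006285 = 4.617775
step 3→4:
  ẍ = (ẋ'−ẋ)/dt = (0.586699667−0.126923922)/0.039440 = 11.657600
  θ̈ = (θ̇'−θ̇)/dt = (-0.685026023−0.169733614)/0.039440 = -21.672405
  sinθ=-0.136685, cosθ=0.990615
  F = (M+m)·ẍ + m·l·cosθ·θ̈ − m·l·sinθ·θ̇² = 13.270802 + -2.290080 − -0.000420 = 10.981142
step 4→5:
  ẍ = (ẋ'−ẋ)/dt = (0.548282359−0.586699667)/0.039440 = -0.974070
  θ̈ = (θ̇'−θ̇)/dt = (-0.705584233−-0.685026023)/0.039440 = -0.521253
  sinθ=-0.130051, cosθ=0.991507
  F = (M+m)·ẍ + m·l·cosθ·θ̈ − m·l·sinθ·θ̇² = -1.108863 + -0.055129 − -0.006510 = -1.157483
step 5→6:
  ẍ = (ẋ'−ẋ)/dt = (1.070581992−0.548282359)/0.039440 = 13.242891
  θ̈ = (θ̇'−θ̇)/dt = (-1.674947435−-0.705584233)/0.039440 = -24.578174
  sinθ=-0.156788, cosθ=0.987632
  F = (M+m)·ẍ + m·l·cosθ·θ̈ − m·l·sinθ·θ̇² = 15.075469 + -2.589308 − -0.008326 = 12.494487
step 6→7:
  ẍ = (ẋ'−ẋ)/dt = (0.701770130−1.070581992)/0.039440 = -9.351214
  θ̈ = (θ̇'−θ̇)/dt = (-1.185258169−-1.674947435)/0.039440 = 12.416056
  sinθ=-0.184208, cosθ=0.982887
  F = (M+m)·ẍ + m·l·cosθ·θ̈ − m·l·sinθ·θ̇² = -10.645253 + 1.301746 − -0.055125 = -9.288382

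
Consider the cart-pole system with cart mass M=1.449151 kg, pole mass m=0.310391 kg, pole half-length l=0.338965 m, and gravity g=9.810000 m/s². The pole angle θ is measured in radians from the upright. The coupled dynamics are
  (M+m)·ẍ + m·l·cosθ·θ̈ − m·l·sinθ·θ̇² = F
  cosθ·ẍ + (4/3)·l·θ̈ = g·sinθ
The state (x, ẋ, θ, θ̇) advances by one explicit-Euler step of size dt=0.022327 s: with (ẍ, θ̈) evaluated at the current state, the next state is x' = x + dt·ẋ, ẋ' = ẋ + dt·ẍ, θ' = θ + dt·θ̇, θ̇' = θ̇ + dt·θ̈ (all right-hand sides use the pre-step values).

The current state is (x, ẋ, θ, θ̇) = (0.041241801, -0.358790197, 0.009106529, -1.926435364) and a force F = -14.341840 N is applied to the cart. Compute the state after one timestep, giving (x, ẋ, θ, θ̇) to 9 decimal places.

(0.033231092, -0.568773091, -0.033904993, -1.457429545)

sinθ=0.009106403, cosθ=0.999958536
temp = (F + m·l·θ̇²·sinθ)/(M+m) = (-14.341840 + 0.003555656)/1.759542 = -8.148873027
θ̈ = (g·sinθ − cosθ·temp)/(l·(4/3 − m·cos²θ/(M+m))) = 21.006217539
ẍ = temp − m·l·θ̈·cosθ/(M+m) = -9.404886188
Euler: x'=0.041241801+0.022327·-0.358790197=0.033231092, ẋ'=-0.358790197+0.022327·-9.404886188=-0.568773091
       θ'=0.009106529+0.022327·-1.926435364=-0.033904993, θ̇'=-1.926435364+0.022327·21.006217539=-1.457429545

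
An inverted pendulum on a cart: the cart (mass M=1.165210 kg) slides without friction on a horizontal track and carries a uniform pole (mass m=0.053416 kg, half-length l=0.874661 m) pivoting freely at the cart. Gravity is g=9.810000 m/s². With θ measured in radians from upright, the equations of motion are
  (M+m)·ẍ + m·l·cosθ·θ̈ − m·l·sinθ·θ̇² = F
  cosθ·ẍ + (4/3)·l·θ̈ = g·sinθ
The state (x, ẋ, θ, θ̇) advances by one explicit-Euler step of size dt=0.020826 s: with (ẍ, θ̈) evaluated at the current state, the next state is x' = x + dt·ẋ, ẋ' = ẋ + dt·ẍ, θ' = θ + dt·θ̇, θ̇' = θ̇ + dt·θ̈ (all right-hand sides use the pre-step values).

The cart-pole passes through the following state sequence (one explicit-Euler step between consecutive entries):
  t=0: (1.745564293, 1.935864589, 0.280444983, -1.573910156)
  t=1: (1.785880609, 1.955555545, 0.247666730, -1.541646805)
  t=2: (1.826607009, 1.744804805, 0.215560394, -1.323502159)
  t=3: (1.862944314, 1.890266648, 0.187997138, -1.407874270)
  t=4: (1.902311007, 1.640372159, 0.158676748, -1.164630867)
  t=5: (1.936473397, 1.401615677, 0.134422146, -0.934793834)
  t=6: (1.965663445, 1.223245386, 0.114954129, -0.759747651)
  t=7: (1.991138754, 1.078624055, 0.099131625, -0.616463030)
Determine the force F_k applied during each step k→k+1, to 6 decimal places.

F_0 = 1.189727 N
F_1 = -11.884774 N
F_2 = 8.309244 N
F_3 = -14.103719 N
F_4 = -13.471627 N
F_5 = -10.053591 N
F_6 = -8.146237 N

step 0→1:
  ẍ = (ẋ'−ẋ)/dt = (1.955555545−1.935864589)/0.020826 = 0.945499
  θ̈ = (θ̇'−θ̇)/dt = (-1.541646805−-1.573910156)/0.020826 = 1.549186
  sinθ=0.276783, cosθ=0.960932
  F = (M+m)·ẍ + m·l·cosθ·θ̈ − m·l·sinθ·θ̇² = 1.152209 + 0.069552 − 0.032034 = 1.189727
step 1→2:
  ẍ = (ẋ'−ẋ)/dt = (1.744804805−1.955555545)/0.020826 = -10.119598
  θ̈ = (θ̇'−θ̇)/dt = (-1.323502159−-1.541646805)/0.020826 = 10.474630
  sinθ=0.245143, cosθ=0.969487
  F = (M+m)·ẍ + m·l·cosθ·θ̈ − m·l·sinθ·θ̇² = -12.332005 + 0.474452 − 0.027221 = -11.884774
step 2→3:
  ẍ = (ẋ'−ẋ)/dt = (1.890266648−1.744804805)/0.020826 = 6.984627
  θ̈ = (θ̇'−θ̇)/dt = (-1.407874270−-1.323502159)/0.020826 = -4.051287
  sinθ=0.213895, cosθ=0.976857
  F = (M+m)·ẍ + m·l·cosθ·θ̈ − m·l·sinθ·θ̇² = 8.511648 + -0.184899 − 0.017505 = 8.309244
step 3→4:
  ẍ = (ẋ'−ẋ)/dt = (1.640372159−1.890266648)/0.020826 = -11.999159
  θ̈ = (θ̇'−θ̇)/dt = (-1.164630867−-1.407874270)/0.020826 = 11.679795
  sinθ=0.186892, cosθ=0.982381
  F = (M+m)·ẍ + m·l·cosθ·θ̈ − m·l·sinθ·θ̇² = -14.622487 + 0.536076 − 0.017307 = -14.103719
step 4→5:
  ẍ = (ẋ'−ẋ)/dt = (1.401615677−1.640372159)/0.020826 = -11.464347
  θ̈ = (θ̇'−θ̇)/dt = (-0.934793834−-1.164630867)/0.020826 = 11.036062
  sinθ=0.158012, cosθ=0.987437
  F = (M+m)·ẍ + m·l·cosθ·θ̈ − m·l·sinθ·θ̇² = -13.970751 + 0.509137 − 0.010013 = -13.471627
step 5→6:
  ẍ = (ẋ'−ẋ)/dt = (1.223245386−1.401615677)/0.020826 = -8.564789
  θ̈ = (θ̇'−θ̇)/dt = (-0.759747651−-0.934793834)/0.020826 = 8.405175
  sinθ=0.134018, cosθ=0.990979
  F = (M+m)·ẍ + m·l·cosθ·θ̈ − m·l·sinθ·θ̇² = -10.437274 + 0.389155 − 0.005471 = -10.053591
step 6→7:
  ẍ = (ẋ'−ẋ)/dt = (1.078624055−1.223245386)/0.020826 = -6.944268
  θ̈ = (θ̇'−θ̇)/dt = (-0.616463030−-0.759747651)/0.020826 = 6.880084
  sinθ=0.114701, cosθ=0.993400
  F = (M+m)·ẍ + m·l·cosθ·θ̈ − m·l·sinθ·θ̇² = -8.462466 + 0.319322 − 0.003093 = -8.146237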